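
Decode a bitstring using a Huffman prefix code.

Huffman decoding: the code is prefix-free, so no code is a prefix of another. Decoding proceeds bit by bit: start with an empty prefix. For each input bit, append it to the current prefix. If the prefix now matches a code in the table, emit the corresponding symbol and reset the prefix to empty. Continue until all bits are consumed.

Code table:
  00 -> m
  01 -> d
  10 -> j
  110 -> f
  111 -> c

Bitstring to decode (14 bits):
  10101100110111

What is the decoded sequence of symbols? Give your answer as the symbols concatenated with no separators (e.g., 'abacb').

Answer: jjfdjc

Derivation:
Bit 0: prefix='1' (no match yet)
Bit 1: prefix='10' -> emit 'j', reset
Bit 2: prefix='1' (no match yet)
Bit 3: prefix='10' -> emit 'j', reset
Bit 4: prefix='1' (no match yet)
Bit 5: prefix='11' (no match yet)
Bit 6: prefix='110' -> emit 'f', reset
Bit 7: prefix='0' (no match yet)
Bit 8: prefix='01' -> emit 'd', reset
Bit 9: prefix='1' (no match yet)
Bit 10: prefix='10' -> emit 'j', reset
Bit 11: prefix='1' (no match yet)
Bit 12: prefix='11' (no match yet)
Bit 13: prefix='111' -> emit 'c', reset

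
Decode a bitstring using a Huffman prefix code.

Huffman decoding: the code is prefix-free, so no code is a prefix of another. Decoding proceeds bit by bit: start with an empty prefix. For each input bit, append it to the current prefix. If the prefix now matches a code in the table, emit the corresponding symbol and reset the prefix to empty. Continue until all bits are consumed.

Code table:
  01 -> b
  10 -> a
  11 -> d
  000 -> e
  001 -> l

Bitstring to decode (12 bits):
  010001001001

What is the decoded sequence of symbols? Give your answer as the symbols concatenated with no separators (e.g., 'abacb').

Bit 0: prefix='0' (no match yet)
Bit 1: prefix='01' -> emit 'b', reset
Bit 2: prefix='0' (no match yet)
Bit 3: prefix='00' (no match yet)
Bit 4: prefix='000' -> emit 'e', reset
Bit 5: prefix='1' (no match yet)
Bit 6: prefix='10' -> emit 'a', reset
Bit 7: prefix='0' (no match yet)
Bit 8: prefix='01' -> emit 'b', reset
Bit 9: prefix='0' (no match yet)
Bit 10: prefix='00' (no match yet)
Bit 11: prefix='001' -> emit 'l', reset

Answer: beabl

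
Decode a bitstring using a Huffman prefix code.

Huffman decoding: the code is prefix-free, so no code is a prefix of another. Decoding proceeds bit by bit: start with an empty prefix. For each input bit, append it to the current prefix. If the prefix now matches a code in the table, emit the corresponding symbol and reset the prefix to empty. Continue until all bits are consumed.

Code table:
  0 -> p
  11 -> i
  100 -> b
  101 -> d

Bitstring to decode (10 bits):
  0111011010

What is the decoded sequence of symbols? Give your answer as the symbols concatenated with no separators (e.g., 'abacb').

Answer: piddp

Derivation:
Bit 0: prefix='0' -> emit 'p', reset
Bit 1: prefix='1' (no match yet)
Bit 2: prefix='11' -> emit 'i', reset
Bit 3: prefix='1' (no match yet)
Bit 4: prefix='10' (no match yet)
Bit 5: prefix='101' -> emit 'd', reset
Bit 6: prefix='1' (no match yet)
Bit 7: prefix='10' (no match yet)
Bit 8: prefix='101' -> emit 'd', reset
Bit 9: prefix='0' -> emit 'p', reset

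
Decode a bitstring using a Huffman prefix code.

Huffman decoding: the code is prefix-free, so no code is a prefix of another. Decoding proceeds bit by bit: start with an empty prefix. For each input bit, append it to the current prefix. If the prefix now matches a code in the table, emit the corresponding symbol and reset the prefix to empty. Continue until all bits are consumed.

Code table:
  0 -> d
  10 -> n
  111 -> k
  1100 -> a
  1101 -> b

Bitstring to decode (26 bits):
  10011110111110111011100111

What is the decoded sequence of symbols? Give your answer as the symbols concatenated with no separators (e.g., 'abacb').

Answer: ndknkbbak

Derivation:
Bit 0: prefix='1' (no match yet)
Bit 1: prefix='10' -> emit 'n', reset
Bit 2: prefix='0' -> emit 'd', reset
Bit 3: prefix='1' (no match yet)
Bit 4: prefix='11' (no match yet)
Bit 5: prefix='111' -> emit 'k', reset
Bit 6: prefix='1' (no match yet)
Bit 7: prefix='10' -> emit 'n', reset
Bit 8: prefix='1' (no match yet)
Bit 9: prefix='11' (no match yet)
Bit 10: prefix='111' -> emit 'k', reset
Bit 11: prefix='1' (no match yet)
Bit 12: prefix='11' (no match yet)
Bit 13: prefix='110' (no match yet)
Bit 14: prefix='1101' -> emit 'b', reset
Bit 15: prefix='1' (no match yet)
Bit 16: prefix='11' (no match yet)
Bit 17: prefix='110' (no match yet)
Bit 18: prefix='1101' -> emit 'b', reset
Bit 19: prefix='1' (no match yet)
Bit 20: prefix='11' (no match yet)
Bit 21: prefix='110' (no match yet)
Bit 22: prefix='1100' -> emit 'a', reset
Bit 23: prefix='1' (no match yet)
Bit 24: prefix='11' (no match yet)
Bit 25: prefix='111' -> emit 'k', reset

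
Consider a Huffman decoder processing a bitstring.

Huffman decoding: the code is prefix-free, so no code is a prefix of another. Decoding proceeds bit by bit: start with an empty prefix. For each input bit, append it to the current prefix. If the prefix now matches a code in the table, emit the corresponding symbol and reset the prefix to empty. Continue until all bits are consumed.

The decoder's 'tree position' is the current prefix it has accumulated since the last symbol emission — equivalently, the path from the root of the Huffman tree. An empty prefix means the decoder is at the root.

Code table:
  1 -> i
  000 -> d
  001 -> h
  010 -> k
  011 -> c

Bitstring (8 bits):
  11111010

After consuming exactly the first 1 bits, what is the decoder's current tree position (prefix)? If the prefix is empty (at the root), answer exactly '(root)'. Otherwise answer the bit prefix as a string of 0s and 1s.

Answer: (root)

Derivation:
Bit 0: prefix='1' -> emit 'i', reset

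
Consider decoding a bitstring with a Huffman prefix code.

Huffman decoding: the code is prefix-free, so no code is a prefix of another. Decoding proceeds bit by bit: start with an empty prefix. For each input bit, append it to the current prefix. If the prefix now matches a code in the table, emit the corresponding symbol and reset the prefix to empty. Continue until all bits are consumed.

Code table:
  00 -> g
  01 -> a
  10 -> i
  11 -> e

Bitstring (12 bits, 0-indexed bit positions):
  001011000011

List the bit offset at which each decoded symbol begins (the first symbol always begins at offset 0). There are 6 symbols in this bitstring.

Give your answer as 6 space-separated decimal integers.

Bit 0: prefix='0' (no match yet)
Bit 1: prefix='00' -> emit 'g', reset
Bit 2: prefix='1' (no match yet)
Bit 3: prefix='10' -> emit 'i', reset
Bit 4: prefix='1' (no match yet)
Bit 5: prefix='11' -> emit 'e', reset
Bit 6: prefix='0' (no match yet)
Bit 7: prefix='00' -> emit 'g', reset
Bit 8: prefix='0' (no match yet)
Bit 9: prefix='00' -> emit 'g', reset
Bit 10: prefix='1' (no match yet)
Bit 11: prefix='11' -> emit 'e', reset

Answer: 0 2 4 6 8 10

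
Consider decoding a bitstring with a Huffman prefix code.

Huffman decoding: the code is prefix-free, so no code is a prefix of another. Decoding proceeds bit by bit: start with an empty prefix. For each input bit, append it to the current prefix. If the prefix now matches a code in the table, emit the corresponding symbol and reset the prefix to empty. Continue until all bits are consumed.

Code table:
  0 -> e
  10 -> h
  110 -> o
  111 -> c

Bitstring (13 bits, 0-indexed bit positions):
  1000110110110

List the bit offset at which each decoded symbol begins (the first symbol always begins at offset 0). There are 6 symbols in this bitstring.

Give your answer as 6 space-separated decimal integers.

Answer: 0 2 3 4 7 10

Derivation:
Bit 0: prefix='1' (no match yet)
Bit 1: prefix='10' -> emit 'h', reset
Bit 2: prefix='0' -> emit 'e', reset
Bit 3: prefix='0' -> emit 'e', reset
Bit 4: prefix='1' (no match yet)
Bit 5: prefix='11' (no match yet)
Bit 6: prefix='110' -> emit 'o', reset
Bit 7: prefix='1' (no match yet)
Bit 8: prefix='11' (no match yet)
Bit 9: prefix='110' -> emit 'o', reset
Bit 10: prefix='1' (no match yet)
Bit 11: prefix='11' (no match yet)
Bit 12: prefix='110' -> emit 'o', reset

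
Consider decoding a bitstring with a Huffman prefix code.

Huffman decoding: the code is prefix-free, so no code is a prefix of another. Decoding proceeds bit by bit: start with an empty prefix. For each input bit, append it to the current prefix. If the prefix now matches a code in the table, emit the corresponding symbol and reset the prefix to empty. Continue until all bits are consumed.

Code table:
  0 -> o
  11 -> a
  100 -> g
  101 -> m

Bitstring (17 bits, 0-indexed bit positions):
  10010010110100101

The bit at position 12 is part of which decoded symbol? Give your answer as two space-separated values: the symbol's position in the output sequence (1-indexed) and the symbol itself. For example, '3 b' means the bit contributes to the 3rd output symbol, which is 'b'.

Bit 0: prefix='1' (no match yet)
Bit 1: prefix='10' (no match yet)
Bit 2: prefix='100' -> emit 'g', reset
Bit 3: prefix='1' (no match yet)
Bit 4: prefix='10' (no match yet)
Bit 5: prefix='100' -> emit 'g', reset
Bit 6: prefix='1' (no match yet)
Bit 7: prefix='10' (no match yet)
Bit 8: prefix='101' -> emit 'm', reset
Bit 9: prefix='1' (no match yet)
Bit 10: prefix='10' (no match yet)
Bit 11: prefix='101' -> emit 'm', reset
Bit 12: prefix='0' -> emit 'o', reset
Bit 13: prefix='0' -> emit 'o', reset
Bit 14: prefix='1' (no match yet)
Bit 15: prefix='10' (no match yet)
Bit 16: prefix='101' -> emit 'm', reset

Answer: 5 o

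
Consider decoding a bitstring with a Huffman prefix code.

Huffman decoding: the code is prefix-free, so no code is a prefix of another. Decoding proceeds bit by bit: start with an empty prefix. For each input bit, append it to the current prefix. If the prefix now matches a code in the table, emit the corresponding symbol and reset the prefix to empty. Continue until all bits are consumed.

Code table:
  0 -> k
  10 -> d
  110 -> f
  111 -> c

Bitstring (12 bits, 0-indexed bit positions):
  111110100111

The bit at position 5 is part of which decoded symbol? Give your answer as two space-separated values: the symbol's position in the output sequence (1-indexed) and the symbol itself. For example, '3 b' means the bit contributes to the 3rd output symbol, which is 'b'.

Bit 0: prefix='1' (no match yet)
Bit 1: prefix='11' (no match yet)
Bit 2: prefix='111' -> emit 'c', reset
Bit 3: prefix='1' (no match yet)
Bit 4: prefix='11' (no match yet)
Bit 5: prefix='110' -> emit 'f', reset
Bit 6: prefix='1' (no match yet)
Bit 7: prefix='10' -> emit 'd', reset
Bit 8: prefix='0' -> emit 'k', reset
Bit 9: prefix='1' (no match yet)

Answer: 2 f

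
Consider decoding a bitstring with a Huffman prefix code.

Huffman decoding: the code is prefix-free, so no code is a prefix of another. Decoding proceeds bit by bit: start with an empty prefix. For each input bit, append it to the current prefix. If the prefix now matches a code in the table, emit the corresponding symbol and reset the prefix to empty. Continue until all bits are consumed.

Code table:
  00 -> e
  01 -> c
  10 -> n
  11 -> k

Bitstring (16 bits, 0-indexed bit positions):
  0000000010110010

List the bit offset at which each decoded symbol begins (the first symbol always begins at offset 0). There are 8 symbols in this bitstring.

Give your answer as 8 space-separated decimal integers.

Answer: 0 2 4 6 8 10 12 14

Derivation:
Bit 0: prefix='0' (no match yet)
Bit 1: prefix='00' -> emit 'e', reset
Bit 2: prefix='0' (no match yet)
Bit 3: prefix='00' -> emit 'e', reset
Bit 4: prefix='0' (no match yet)
Bit 5: prefix='00' -> emit 'e', reset
Bit 6: prefix='0' (no match yet)
Bit 7: prefix='00' -> emit 'e', reset
Bit 8: prefix='1' (no match yet)
Bit 9: prefix='10' -> emit 'n', reset
Bit 10: prefix='1' (no match yet)
Bit 11: prefix='11' -> emit 'k', reset
Bit 12: prefix='0' (no match yet)
Bit 13: prefix='00' -> emit 'e', reset
Bit 14: prefix='1' (no match yet)
Bit 15: prefix='10' -> emit 'n', reset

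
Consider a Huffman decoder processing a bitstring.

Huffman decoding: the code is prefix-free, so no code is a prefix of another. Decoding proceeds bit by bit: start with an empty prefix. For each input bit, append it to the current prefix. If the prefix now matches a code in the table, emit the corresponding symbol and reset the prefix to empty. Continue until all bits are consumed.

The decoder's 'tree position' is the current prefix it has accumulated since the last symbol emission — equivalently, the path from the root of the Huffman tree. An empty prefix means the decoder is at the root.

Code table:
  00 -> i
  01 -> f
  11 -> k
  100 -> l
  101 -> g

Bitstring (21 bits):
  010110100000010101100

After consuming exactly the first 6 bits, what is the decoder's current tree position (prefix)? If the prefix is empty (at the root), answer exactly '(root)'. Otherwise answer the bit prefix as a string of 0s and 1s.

Bit 0: prefix='0' (no match yet)
Bit 1: prefix='01' -> emit 'f', reset
Bit 2: prefix='0' (no match yet)
Bit 3: prefix='01' -> emit 'f', reset
Bit 4: prefix='1' (no match yet)
Bit 5: prefix='10' (no match yet)

Answer: 10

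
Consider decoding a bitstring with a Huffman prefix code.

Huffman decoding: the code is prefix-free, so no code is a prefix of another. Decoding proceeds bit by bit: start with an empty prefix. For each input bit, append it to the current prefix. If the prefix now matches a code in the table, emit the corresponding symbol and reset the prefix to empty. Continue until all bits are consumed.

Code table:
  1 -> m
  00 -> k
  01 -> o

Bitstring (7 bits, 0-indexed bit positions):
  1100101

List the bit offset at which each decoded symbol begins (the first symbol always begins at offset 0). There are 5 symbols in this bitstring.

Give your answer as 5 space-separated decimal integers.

Bit 0: prefix='1' -> emit 'm', reset
Bit 1: prefix='1' -> emit 'm', reset
Bit 2: prefix='0' (no match yet)
Bit 3: prefix='00' -> emit 'k', reset
Bit 4: prefix='1' -> emit 'm', reset
Bit 5: prefix='0' (no match yet)
Bit 6: prefix='01' -> emit 'o', reset

Answer: 0 1 2 4 5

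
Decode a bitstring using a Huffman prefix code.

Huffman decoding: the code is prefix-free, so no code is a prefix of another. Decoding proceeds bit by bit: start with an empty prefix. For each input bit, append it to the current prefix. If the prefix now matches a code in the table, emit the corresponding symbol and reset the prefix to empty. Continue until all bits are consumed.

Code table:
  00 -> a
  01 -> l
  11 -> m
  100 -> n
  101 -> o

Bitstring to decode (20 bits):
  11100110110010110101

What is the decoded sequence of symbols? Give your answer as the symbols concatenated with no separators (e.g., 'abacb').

Answer: mnmlnool

Derivation:
Bit 0: prefix='1' (no match yet)
Bit 1: prefix='11' -> emit 'm', reset
Bit 2: prefix='1' (no match yet)
Bit 3: prefix='10' (no match yet)
Bit 4: prefix='100' -> emit 'n', reset
Bit 5: prefix='1' (no match yet)
Bit 6: prefix='11' -> emit 'm', reset
Bit 7: prefix='0' (no match yet)
Bit 8: prefix='01' -> emit 'l', reset
Bit 9: prefix='1' (no match yet)
Bit 10: prefix='10' (no match yet)
Bit 11: prefix='100' -> emit 'n', reset
Bit 12: prefix='1' (no match yet)
Bit 13: prefix='10' (no match yet)
Bit 14: prefix='101' -> emit 'o', reset
Bit 15: prefix='1' (no match yet)
Bit 16: prefix='10' (no match yet)
Bit 17: prefix='101' -> emit 'o', reset
Bit 18: prefix='0' (no match yet)
Bit 19: prefix='01' -> emit 'l', reset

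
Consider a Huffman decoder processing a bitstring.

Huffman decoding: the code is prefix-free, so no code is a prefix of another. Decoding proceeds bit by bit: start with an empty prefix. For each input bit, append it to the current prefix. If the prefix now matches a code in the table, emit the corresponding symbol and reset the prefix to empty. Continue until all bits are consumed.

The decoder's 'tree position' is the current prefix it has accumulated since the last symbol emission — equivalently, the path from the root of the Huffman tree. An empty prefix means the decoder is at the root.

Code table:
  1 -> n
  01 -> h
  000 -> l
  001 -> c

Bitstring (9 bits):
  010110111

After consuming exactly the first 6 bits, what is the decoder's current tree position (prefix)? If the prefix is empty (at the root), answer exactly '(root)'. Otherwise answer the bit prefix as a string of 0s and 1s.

Bit 0: prefix='0' (no match yet)
Bit 1: prefix='01' -> emit 'h', reset
Bit 2: prefix='0' (no match yet)
Bit 3: prefix='01' -> emit 'h', reset
Bit 4: prefix='1' -> emit 'n', reset
Bit 5: prefix='0' (no match yet)

Answer: 0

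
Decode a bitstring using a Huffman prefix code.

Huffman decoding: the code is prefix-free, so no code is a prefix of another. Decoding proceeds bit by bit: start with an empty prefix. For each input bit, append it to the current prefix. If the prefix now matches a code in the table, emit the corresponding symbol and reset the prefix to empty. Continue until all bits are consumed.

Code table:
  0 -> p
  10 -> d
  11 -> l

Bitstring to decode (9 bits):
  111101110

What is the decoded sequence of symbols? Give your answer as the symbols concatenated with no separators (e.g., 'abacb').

Bit 0: prefix='1' (no match yet)
Bit 1: prefix='11' -> emit 'l', reset
Bit 2: prefix='1' (no match yet)
Bit 3: prefix='11' -> emit 'l', reset
Bit 4: prefix='0' -> emit 'p', reset
Bit 5: prefix='1' (no match yet)
Bit 6: prefix='11' -> emit 'l', reset
Bit 7: prefix='1' (no match yet)
Bit 8: prefix='10' -> emit 'd', reset

Answer: llpld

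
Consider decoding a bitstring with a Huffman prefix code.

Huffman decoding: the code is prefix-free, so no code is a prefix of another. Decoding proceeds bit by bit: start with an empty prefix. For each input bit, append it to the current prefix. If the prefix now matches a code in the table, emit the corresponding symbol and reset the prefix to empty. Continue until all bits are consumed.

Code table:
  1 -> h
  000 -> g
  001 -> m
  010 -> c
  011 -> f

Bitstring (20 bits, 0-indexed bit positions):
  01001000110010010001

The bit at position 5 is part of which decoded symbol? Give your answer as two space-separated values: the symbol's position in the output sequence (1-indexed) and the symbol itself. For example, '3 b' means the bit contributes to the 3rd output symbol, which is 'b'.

Bit 0: prefix='0' (no match yet)
Bit 1: prefix='01' (no match yet)
Bit 2: prefix='010' -> emit 'c', reset
Bit 3: prefix='0' (no match yet)
Bit 4: prefix='01' (no match yet)
Bit 5: prefix='010' -> emit 'c', reset
Bit 6: prefix='0' (no match yet)
Bit 7: prefix='00' (no match yet)
Bit 8: prefix='001' -> emit 'm', reset
Bit 9: prefix='1' -> emit 'h', reset

Answer: 2 c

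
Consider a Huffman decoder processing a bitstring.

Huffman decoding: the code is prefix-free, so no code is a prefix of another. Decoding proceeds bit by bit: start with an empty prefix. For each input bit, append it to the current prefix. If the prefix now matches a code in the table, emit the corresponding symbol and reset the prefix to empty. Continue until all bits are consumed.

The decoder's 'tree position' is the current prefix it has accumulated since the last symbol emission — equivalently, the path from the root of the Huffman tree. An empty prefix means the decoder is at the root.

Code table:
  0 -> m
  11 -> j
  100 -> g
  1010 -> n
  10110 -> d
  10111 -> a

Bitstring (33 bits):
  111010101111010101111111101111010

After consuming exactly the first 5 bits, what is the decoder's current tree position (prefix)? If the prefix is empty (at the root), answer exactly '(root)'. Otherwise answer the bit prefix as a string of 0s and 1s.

Answer: 101

Derivation:
Bit 0: prefix='1' (no match yet)
Bit 1: prefix='11' -> emit 'j', reset
Bit 2: prefix='1' (no match yet)
Bit 3: prefix='10' (no match yet)
Bit 4: prefix='101' (no match yet)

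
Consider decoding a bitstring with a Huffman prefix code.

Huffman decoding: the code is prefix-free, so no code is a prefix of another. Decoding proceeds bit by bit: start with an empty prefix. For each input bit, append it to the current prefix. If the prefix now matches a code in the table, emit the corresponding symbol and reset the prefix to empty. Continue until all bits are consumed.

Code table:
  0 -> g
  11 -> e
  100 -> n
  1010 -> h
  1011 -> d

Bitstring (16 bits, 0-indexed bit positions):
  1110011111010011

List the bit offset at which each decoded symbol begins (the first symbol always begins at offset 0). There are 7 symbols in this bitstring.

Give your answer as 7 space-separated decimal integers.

Answer: 0 2 5 7 9 13 14

Derivation:
Bit 0: prefix='1' (no match yet)
Bit 1: prefix='11' -> emit 'e', reset
Bit 2: prefix='1' (no match yet)
Bit 3: prefix='10' (no match yet)
Bit 4: prefix='100' -> emit 'n', reset
Bit 5: prefix='1' (no match yet)
Bit 6: prefix='11' -> emit 'e', reset
Bit 7: prefix='1' (no match yet)
Bit 8: prefix='11' -> emit 'e', reset
Bit 9: prefix='1' (no match yet)
Bit 10: prefix='10' (no match yet)
Bit 11: prefix='101' (no match yet)
Bit 12: prefix='1010' -> emit 'h', reset
Bit 13: prefix='0' -> emit 'g', reset
Bit 14: prefix='1' (no match yet)
Bit 15: prefix='11' -> emit 'e', reset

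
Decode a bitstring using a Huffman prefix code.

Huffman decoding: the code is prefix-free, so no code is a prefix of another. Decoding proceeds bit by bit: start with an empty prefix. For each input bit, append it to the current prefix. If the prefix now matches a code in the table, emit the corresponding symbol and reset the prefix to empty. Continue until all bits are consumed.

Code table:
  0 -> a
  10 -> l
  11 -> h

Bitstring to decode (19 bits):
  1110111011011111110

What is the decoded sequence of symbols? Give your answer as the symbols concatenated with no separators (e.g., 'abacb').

Bit 0: prefix='1' (no match yet)
Bit 1: prefix='11' -> emit 'h', reset
Bit 2: prefix='1' (no match yet)
Bit 3: prefix='10' -> emit 'l', reset
Bit 4: prefix='1' (no match yet)
Bit 5: prefix='11' -> emit 'h', reset
Bit 6: prefix='1' (no match yet)
Bit 7: prefix='10' -> emit 'l', reset
Bit 8: prefix='1' (no match yet)
Bit 9: prefix='11' -> emit 'h', reset
Bit 10: prefix='0' -> emit 'a', reset
Bit 11: prefix='1' (no match yet)
Bit 12: prefix='11' -> emit 'h', reset
Bit 13: prefix='1' (no match yet)
Bit 14: prefix='11' -> emit 'h', reset
Bit 15: prefix='1' (no match yet)
Bit 16: prefix='11' -> emit 'h', reset
Bit 17: prefix='1' (no match yet)
Bit 18: prefix='10' -> emit 'l', reset

Answer: hlhlhahhhl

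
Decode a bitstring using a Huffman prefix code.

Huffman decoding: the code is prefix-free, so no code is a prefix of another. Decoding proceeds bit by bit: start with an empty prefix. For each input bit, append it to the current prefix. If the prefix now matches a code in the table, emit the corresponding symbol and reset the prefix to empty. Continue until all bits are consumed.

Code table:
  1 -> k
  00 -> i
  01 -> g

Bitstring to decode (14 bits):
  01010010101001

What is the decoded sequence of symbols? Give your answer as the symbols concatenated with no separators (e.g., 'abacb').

Bit 0: prefix='0' (no match yet)
Bit 1: prefix='01' -> emit 'g', reset
Bit 2: prefix='0' (no match yet)
Bit 3: prefix='01' -> emit 'g', reset
Bit 4: prefix='0' (no match yet)
Bit 5: prefix='00' -> emit 'i', reset
Bit 6: prefix='1' -> emit 'k', reset
Bit 7: prefix='0' (no match yet)
Bit 8: prefix='01' -> emit 'g', reset
Bit 9: prefix='0' (no match yet)
Bit 10: prefix='01' -> emit 'g', reset
Bit 11: prefix='0' (no match yet)
Bit 12: prefix='00' -> emit 'i', reset
Bit 13: prefix='1' -> emit 'k', reset

Answer: ggikggik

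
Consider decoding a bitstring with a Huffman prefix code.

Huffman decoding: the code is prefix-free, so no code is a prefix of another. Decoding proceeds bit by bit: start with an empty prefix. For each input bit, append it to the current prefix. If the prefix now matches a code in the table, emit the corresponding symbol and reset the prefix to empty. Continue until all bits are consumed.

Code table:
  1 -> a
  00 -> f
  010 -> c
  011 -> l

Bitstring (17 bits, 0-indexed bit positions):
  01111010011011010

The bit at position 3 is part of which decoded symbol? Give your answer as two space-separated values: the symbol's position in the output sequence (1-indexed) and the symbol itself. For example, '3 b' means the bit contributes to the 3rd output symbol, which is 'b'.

Bit 0: prefix='0' (no match yet)
Bit 1: prefix='01' (no match yet)
Bit 2: prefix='011' -> emit 'l', reset
Bit 3: prefix='1' -> emit 'a', reset
Bit 4: prefix='1' -> emit 'a', reset
Bit 5: prefix='0' (no match yet)
Bit 6: prefix='01' (no match yet)
Bit 7: prefix='010' -> emit 'c', reset

Answer: 2 a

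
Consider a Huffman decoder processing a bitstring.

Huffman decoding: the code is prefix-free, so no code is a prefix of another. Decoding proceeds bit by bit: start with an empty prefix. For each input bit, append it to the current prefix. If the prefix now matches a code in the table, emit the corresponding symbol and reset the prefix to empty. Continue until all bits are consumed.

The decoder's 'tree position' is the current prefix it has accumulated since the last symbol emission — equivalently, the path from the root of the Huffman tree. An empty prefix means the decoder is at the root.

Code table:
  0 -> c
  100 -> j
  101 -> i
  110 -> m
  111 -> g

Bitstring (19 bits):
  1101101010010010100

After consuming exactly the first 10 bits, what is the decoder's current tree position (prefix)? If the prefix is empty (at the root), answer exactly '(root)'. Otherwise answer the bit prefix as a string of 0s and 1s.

Bit 0: prefix='1' (no match yet)
Bit 1: prefix='11' (no match yet)
Bit 2: prefix='110' -> emit 'm', reset
Bit 3: prefix='1' (no match yet)
Bit 4: prefix='11' (no match yet)
Bit 5: prefix='110' -> emit 'm', reset
Bit 6: prefix='1' (no match yet)
Bit 7: prefix='10' (no match yet)
Bit 8: prefix='101' -> emit 'i', reset
Bit 9: prefix='0' -> emit 'c', reset

Answer: (root)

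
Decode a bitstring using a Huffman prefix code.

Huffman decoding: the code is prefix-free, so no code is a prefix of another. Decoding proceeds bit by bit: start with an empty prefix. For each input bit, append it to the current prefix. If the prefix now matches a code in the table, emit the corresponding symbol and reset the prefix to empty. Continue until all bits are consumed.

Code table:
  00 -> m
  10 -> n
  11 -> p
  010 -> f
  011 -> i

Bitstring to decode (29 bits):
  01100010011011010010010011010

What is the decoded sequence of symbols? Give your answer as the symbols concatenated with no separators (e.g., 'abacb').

Answer: imfiifffif

Derivation:
Bit 0: prefix='0' (no match yet)
Bit 1: prefix='01' (no match yet)
Bit 2: prefix='011' -> emit 'i', reset
Bit 3: prefix='0' (no match yet)
Bit 4: prefix='00' -> emit 'm', reset
Bit 5: prefix='0' (no match yet)
Bit 6: prefix='01' (no match yet)
Bit 7: prefix='010' -> emit 'f', reset
Bit 8: prefix='0' (no match yet)
Bit 9: prefix='01' (no match yet)
Bit 10: prefix='011' -> emit 'i', reset
Bit 11: prefix='0' (no match yet)
Bit 12: prefix='01' (no match yet)
Bit 13: prefix='011' -> emit 'i', reset
Bit 14: prefix='0' (no match yet)
Bit 15: prefix='01' (no match yet)
Bit 16: prefix='010' -> emit 'f', reset
Bit 17: prefix='0' (no match yet)
Bit 18: prefix='01' (no match yet)
Bit 19: prefix='010' -> emit 'f', reset
Bit 20: prefix='0' (no match yet)
Bit 21: prefix='01' (no match yet)
Bit 22: prefix='010' -> emit 'f', reset
Bit 23: prefix='0' (no match yet)
Bit 24: prefix='01' (no match yet)
Bit 25: prefix='011' -> emit 'i', reset
Bit 26: prefix='0' (no match yet)
Bit 27: prefix='01' (no match yet)
Bit 28: prefix='010' -> emit 'f', reset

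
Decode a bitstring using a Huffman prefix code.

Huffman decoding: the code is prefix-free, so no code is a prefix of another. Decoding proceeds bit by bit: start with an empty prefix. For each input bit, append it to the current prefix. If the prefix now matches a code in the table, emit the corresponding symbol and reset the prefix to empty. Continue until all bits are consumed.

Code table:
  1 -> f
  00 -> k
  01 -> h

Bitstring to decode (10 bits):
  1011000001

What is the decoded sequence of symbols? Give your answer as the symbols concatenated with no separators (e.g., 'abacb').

Bit 0: prefix='1' -> emit 'f', reset
Bit 1: prefix='0' (no match yet)
Bit 2: prefix='01' -> emit 'h', reset
Bit 3: prefix='1' -> emit 'f', reset
Bit 4: prefix='0' (no match yet)
Bit 5: prefix='00' -> emit 'k', reset
Bit 6: prefix='0' (no match yet)
Bit 7: prefix='00' -> emit 'k', reset
Bit 8: prefix='0' (no match yet)
Bit 9: prefix='01' -> emit 'h', reset

Answer: fhfkkh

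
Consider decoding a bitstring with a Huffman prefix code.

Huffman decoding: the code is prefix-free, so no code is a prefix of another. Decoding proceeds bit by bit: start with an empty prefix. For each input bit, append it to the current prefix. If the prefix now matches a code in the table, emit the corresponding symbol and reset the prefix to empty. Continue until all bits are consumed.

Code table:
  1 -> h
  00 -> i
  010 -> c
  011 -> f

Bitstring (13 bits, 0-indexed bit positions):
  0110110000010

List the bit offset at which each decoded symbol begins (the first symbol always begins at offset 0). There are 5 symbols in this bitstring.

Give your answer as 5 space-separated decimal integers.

Bit 0: prefix='0' (no match yet)
Bit 1: prefix='01' (no match yet)
Bit 2: prefix='011' -> emit 'f', reset
Bit 3: prefix='0' (no match yet)
Bit 4: prefix='01' (no match yet)
Bit 5: prefix='011' -> emit 'f', reset
Bit 6: prefix='0' (no match yet)
Bit 7: prefix='00' -> emit 'i', reset
Bit 8: prefix='0' (no match yet)
Bit 9: prefix='00' -> emit 'i', reset
Bit 10: prefix='0' (no match yet)
Bit 11: prefix='01' (no match yet)
Bit 12: prefix='010' -> emit 'c', reset

Answer: 0 3 6 8 10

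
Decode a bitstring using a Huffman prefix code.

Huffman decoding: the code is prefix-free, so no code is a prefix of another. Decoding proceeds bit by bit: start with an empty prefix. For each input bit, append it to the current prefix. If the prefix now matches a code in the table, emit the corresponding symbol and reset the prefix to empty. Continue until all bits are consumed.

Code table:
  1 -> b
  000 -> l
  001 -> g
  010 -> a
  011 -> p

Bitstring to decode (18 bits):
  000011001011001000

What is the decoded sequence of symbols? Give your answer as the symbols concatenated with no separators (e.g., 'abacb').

Answer: lpgpgl

Derivation:
Bit 0: prefix='0' (no match yet)
Bit 1: prefix='00' (no match yet)
Bit 2: prefix='000' -> emit 'l', reset
Bit 3: prefix='0' (no match yet)
Bit 4: prefix='01' (no match yet)
Bit 5: prefix='011' -> emit 'p', reset
Bit 6: prefix='0' (no match yet)
Bit 7: prefix='00' (no match yet)
Bit 8: prefix='001' -> emit 'g', reset
Bit 9: prefix='0' (no match yet)
Bit 10: prefix='01' (no match yet)
Bit 11: prefix='011' -> emit 'p', reset
Bit 12: prefix='0' (no match yet)
Bit 13: prefix='00' (no match yet)
Bit 14: prefix='001' -> emit 'g', reset
Bit 15: prefix='0' (no match yet)
Bit 16: prefix='00' (no match yet)
Bit 17: prefix='000' -> emit 'l', reset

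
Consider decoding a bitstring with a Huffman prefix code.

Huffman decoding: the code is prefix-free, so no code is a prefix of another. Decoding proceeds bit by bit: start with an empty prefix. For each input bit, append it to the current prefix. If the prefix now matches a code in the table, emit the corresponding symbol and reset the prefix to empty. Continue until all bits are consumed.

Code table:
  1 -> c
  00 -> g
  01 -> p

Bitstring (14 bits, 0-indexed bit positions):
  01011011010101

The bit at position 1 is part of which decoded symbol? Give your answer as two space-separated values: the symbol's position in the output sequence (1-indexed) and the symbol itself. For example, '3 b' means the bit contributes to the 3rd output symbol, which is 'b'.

Bit 0: prefix='0' (no match yet)
Bit 1: prefix='01' -> emit 'p', reset
Bit 2: prefix='0' (no match yet)
Bit 3: prefix='01' -> emit 'p', reset
Bit 4: prefix='1' -> emit 'c', reset
Bit 5: prefix='0' (no match yet)

Answer: 1 p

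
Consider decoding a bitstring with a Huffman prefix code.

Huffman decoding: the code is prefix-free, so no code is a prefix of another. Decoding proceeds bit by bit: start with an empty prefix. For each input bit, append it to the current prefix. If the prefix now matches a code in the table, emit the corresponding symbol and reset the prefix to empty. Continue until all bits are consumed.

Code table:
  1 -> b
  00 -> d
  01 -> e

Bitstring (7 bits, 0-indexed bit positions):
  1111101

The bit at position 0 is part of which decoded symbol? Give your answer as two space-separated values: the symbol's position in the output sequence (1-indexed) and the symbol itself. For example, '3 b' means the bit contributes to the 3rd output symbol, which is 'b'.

Bit 0: prefix='1' -> emit 'b', reset
Bit 1: prefix='1' -> emit 'b', reset
Bit 2: prefix='1' -> emit 'b', reset
Bit 3: prefix='1' -> emit 'b', reset
Bit 4: prefix='1' -> emit 'b', reset

Answer: 1 b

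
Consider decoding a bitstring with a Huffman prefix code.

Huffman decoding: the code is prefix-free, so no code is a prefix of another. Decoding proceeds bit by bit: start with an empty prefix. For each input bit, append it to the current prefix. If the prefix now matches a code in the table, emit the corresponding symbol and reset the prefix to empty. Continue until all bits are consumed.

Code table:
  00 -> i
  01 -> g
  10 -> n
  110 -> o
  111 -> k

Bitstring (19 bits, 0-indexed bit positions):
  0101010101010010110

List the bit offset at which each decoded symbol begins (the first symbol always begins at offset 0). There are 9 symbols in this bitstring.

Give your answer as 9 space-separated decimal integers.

Bit 0: prefix='0' (no match yet)
Bit 1: prefix='01' -> emit 'g', reset
Bit 2: prefix='0' (no match yet)
Bit 3: prefix='01' -> emit 'g', reset
Bit 4: prefix='0' (no match yet)
Bit 5: prefix='01' -> emit 'g', reset
Bit 6: prefix='0' (no match yet)
Bit 7: prefix='01' -> emit 'g', reset
Bit 8: prefix='0' (no match yet)
Bit 9: prefix='01' -> emit 'g', reset
Bit 10: prefix='0' (no match yet)
Bit 11: prefix='01' -> emit 'g', reset
Bit 12: prefix='0' (no match yet)
Bit 13: prefix='00' -> emit 'i', reset
Bit 14: prefix='1' (no match yet)
Bit 15: prefix='10' -> emit 'n', reset
Bit 16: prefix='1' (no match yet)
Bit 17: prefix='11' (no match yet)
Bit 18: prefix='110' -> emit 'o', reset

Answer: 0 2 4 6 8 10 12 14 16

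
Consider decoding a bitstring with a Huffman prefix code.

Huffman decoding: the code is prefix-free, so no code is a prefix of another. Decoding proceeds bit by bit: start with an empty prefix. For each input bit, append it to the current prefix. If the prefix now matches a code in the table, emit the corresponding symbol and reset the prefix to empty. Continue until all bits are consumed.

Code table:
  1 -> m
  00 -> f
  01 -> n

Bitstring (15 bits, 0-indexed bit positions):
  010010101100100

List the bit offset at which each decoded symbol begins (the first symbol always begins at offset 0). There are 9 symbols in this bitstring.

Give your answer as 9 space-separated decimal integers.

Answer: 0 2 4 5 7 9 10 12 13

Derivation:
Bit 0: prefix='0' (no match yet)
Bit 1: prefix='01' -> emit 'n', reset
Bit 2: prefix='0' (no match yet)
Bit 3: prefix='00' -> emit 'f', reset
Bit 4: prefix='1' -> emit 'm', reset
Bit 5: prefix='0' (no match yet)
Bit 6: prefix='01' -> emit 'n', reset
Bit 7: prefix='0' (no match yet)
Bit 8: prefix='01' -> emit 'n', reset
Bit 9: prefix='1' -> emit 'm', reset
Bit 10: prefix='0' (no match yet)
Bit 11: prefix='00' -> emit 'f', reset
Bit 12: prefix='1' -> emit 'm', reset
Bit 13: prefix='0' (no match yet)
Bit 14: prefix='00' -> emit 'f', reset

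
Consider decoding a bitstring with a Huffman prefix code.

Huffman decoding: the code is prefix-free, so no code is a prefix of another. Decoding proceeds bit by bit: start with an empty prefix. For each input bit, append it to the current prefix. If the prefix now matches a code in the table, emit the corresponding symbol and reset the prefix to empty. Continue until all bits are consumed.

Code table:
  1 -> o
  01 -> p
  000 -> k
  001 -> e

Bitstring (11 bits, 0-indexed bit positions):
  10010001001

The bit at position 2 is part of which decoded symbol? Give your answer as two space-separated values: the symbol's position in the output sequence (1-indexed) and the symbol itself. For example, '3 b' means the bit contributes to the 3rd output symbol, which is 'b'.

Answer: 2 e

Derivation:
Bit 0: prefix='1' -> emit 'o', reset
Bit 1: prefix='0' (no match yet)
Bit 2: prefix='00' (no match yet)
Bit 3: prefix='001' -> emit 'e', reset
Bit 4: prefix='0' (no match yet)
Bit 5: prefix='00' (no match yet)
Bit 6: prefix='000' -> emit 'k', reset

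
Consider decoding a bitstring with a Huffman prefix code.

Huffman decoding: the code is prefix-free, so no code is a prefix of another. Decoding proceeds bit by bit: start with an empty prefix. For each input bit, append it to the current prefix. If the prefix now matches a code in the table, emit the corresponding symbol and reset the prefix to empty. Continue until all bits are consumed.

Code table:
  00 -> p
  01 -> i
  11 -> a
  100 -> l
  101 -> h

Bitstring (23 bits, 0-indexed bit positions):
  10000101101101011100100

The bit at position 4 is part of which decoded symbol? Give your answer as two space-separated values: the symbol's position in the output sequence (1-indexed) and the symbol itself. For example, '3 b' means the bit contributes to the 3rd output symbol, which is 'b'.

Answer: 2 p

Derivation:
Bit 0: prefix='1' (no match yet)
Bit 1: prefix='10' (no match yet)
Bit 2: prefix='100' -> emit 'l', reset
Bit 3: prefix='0' (no match yet)
Bit 4: prefix='00' -> emit 'p', reset
Bit 5: prefix='1' (no match yet)
Bit 6: prefix='10' (no match yet)
Bit 7: prefix='101' -> emit 'h', reset
Bit 8: prefix='1' (no match yet)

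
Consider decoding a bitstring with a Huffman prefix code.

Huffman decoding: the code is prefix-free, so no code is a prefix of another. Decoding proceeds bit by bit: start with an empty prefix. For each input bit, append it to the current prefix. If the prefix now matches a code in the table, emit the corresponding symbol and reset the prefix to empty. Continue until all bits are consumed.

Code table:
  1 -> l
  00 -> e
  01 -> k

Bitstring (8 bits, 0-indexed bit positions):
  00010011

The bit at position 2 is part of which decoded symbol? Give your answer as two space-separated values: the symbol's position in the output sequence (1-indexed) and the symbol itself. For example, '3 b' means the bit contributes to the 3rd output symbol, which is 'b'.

Bit 0: prefix='0' (no match yet)
Bit 1: prefix='00' -> emit 'e', reset
Bit 2: prefix='0' (no match yet)
Bit 3: prefix='01' -> emit 'k', reset
Bit 4: prefix='0' (no match yet)
Bit 5: prefix='00' -> emit 'e', reset
Bit 6: prefix='1' -> emit 'l', reset

Answer: 2 k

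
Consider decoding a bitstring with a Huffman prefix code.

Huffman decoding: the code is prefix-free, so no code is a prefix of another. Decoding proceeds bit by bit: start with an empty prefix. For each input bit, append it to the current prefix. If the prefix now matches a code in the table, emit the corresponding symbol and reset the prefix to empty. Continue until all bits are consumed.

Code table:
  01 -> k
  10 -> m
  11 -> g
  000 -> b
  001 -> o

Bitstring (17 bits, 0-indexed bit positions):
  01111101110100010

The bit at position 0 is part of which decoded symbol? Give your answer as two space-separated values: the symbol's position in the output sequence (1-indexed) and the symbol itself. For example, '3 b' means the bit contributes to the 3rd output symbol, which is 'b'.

Bit 0: prefix='0' (no match yet)
Bit 1: prefix='01' -> emit 'k', reset
Bit 2: prefix='1' (no match yet)
Bit 3: prefix='11' -> emit 'g', reset
Bit 4: prefix='1' (no match yet)

Answer: 1 k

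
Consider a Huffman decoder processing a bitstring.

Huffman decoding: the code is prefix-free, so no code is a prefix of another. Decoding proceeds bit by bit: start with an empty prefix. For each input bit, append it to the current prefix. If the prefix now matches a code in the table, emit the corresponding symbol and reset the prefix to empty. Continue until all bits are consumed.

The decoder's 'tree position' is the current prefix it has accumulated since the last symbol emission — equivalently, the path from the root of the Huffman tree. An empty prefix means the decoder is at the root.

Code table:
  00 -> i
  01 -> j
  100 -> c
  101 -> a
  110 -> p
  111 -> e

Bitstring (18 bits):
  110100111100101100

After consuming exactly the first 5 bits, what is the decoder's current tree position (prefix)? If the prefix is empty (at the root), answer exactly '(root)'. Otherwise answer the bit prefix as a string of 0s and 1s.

Bit 0: prefix='1' (no match yet)
Bit 1: prefix='11' (no match yet)
Bit 2: prefix='110' -> emit 'p', reset
Bit 3: prefix='1' (no match yet)
Bit 4: prefix='10' (no match yet)

Answer: 10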